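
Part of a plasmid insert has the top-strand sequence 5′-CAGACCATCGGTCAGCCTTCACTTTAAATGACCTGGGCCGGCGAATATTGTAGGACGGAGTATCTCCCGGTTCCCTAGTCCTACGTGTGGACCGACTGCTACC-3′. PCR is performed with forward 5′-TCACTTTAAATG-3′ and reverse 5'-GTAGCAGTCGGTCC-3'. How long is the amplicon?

Forward primer TCACTTTAAATG is found on the top strand at positions 19–30.
Reverse complement of the reverse primer: GGACCGACTGCTAC. This occurs on the top strand at positions 89–102.
Product length = (reverse-primer end) − (forward-primer start) + 1 = 102 − 19 + 1 = 84 bp.

84 bp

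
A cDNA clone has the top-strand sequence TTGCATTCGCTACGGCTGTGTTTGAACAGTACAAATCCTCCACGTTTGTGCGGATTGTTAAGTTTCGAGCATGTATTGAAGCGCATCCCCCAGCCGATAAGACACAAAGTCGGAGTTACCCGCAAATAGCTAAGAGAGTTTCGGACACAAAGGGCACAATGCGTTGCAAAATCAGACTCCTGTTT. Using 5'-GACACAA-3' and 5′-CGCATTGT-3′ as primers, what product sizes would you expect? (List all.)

63 bp, 20 bp

The forward primer GACACAA matches the top strand at positions 101–107, 144–150.
The reverse primer's reverse complement is ACAATGCG, matching at positions 156–163.
Each forward site pairs with the reverse site to give a product ending at position 163: sizes 63, 20 bp.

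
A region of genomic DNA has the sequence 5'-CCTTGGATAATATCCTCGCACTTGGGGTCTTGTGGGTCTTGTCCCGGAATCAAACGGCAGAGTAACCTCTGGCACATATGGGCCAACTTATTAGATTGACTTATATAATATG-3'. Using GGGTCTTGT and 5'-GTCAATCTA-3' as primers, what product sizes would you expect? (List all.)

The forward primer GGGTCTTGT matches the top strand at positions 25–33, 34–42.
The reverse primer's reverse complement is TAGATTGAC, matching at positions 92–100.
Each forward site pairs with the reverse site to give a product ending at position 100: sizes 76, 67 bp.

76 bp, 67 bp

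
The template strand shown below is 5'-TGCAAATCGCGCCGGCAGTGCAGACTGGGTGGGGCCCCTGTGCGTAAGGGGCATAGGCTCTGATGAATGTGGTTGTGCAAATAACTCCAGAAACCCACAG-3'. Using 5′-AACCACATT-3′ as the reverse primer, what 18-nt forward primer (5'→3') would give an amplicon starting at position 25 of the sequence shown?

5'-CTGGGTGGGGCCCCTGTG-3'

The reverse primer's reverse complement AATGTGGTT matches the template at positions 66–74; the product starts at position 25.
The forward primer is identical to the top strand over positions 25–42: CTGGGTGGGGCCCCTGTG.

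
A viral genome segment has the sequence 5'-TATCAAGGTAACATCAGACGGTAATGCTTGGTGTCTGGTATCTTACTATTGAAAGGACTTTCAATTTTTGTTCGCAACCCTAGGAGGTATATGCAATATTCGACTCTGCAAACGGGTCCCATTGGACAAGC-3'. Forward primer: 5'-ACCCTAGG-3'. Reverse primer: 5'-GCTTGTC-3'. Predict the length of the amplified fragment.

Scanning the template, ACCCTAGG occurs at positions 77–84; this primer anneals to the bottom strand there with its 3' end pointing downstream.
Taking the reverse complement of GCTTGTC gives GACAAGC, found at positions 125–131 on the template; the primer anneals here to the top strand with its 3' end pointing upstream.
Product length = (reverse-primer end) − (forward-primer start) + 1 = 131 − 77 + 1 = 55 bp.

55 bp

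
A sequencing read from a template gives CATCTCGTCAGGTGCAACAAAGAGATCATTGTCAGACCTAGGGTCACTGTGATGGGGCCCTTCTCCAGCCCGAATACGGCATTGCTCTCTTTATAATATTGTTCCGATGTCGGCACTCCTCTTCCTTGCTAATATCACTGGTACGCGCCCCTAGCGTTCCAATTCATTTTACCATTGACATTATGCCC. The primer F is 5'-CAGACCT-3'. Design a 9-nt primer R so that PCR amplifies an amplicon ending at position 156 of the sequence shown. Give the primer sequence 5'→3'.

The forward primer binds at positions 33–39; the product's 3' end on the top strand is position 156.
The reverse primer anneals to the top strand over positions 148–156, i.e. to CCCCTAGCG.
Its sequence written 5'→3' is the reverse complement: CGCTAGGGG.

5'-CGCTAGGGG-3'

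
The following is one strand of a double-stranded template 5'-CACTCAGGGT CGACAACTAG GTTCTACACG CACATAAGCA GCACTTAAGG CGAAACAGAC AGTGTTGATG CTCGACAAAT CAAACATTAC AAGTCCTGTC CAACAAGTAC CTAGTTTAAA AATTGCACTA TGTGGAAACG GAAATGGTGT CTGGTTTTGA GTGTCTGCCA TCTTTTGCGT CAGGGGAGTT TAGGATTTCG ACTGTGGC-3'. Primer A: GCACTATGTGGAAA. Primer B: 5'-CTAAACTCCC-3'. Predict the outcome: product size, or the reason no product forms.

Primer A (GCACTATGTGGAAA) matches the top strand at positions 125–138; it acts as a forward primer.
Primer B's reverse complement is GGGAGTTTAG, matching the top strand at positions 184–193; it acts as a reverse primer.
The 3' ends face each other across positions 125–193, giving a 69 bp product.

Yes — a 69 bp product.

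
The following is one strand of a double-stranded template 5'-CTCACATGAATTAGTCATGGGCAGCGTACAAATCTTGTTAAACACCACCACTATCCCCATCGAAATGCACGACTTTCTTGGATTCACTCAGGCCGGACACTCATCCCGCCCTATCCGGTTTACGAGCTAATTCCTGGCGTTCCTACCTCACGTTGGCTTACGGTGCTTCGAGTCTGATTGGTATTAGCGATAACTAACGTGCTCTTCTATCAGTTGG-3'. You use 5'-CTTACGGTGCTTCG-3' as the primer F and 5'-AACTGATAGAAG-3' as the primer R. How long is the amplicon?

59 bp

Scanning the template, CTTACGGTGCTTCG occurs at positions 157–170; this primer anneals to the bottom strand there with its 3' end pointing downstream.
The reverse primer's reverse complement is CTTCTATCAGTT, which matches the template at positions 204–215.
The product runs from position 157 to position 215, so its length is 215 − 157 + 1 = 59 bp.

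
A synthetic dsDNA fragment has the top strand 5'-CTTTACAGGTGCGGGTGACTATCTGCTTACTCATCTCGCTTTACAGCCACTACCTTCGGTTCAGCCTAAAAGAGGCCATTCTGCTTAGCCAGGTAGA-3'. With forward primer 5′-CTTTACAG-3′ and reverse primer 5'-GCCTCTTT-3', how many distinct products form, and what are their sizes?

The forward primer CTTTACAG matches the top strand at positions 1–8, 39–46.
The reverse primer's reverse complement is AAAGAGGC, matching at positions 69–76.
Each forward site pairs with the reverse site to give a product ending at position 76: sizes 76, 38 bp.

Two products: 76 bp, 38 bp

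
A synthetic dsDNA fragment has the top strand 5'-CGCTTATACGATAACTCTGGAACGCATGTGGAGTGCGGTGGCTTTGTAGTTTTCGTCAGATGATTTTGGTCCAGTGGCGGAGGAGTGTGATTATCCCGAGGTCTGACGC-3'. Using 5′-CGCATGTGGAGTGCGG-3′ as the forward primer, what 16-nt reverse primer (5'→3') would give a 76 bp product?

5'-CGGGATAATCACACTC-3'

The forward primer binds at positions 23–38, so a 76 bp product ends at position 23 + 76 − 1 = 98.
The reverse primer anneals to the top strand over positions 83–98, i.e. to GAGTGTGATTATCCCG.
Its sequence written 5'→3' is the reverse complement: CGGGATAATCACACTC.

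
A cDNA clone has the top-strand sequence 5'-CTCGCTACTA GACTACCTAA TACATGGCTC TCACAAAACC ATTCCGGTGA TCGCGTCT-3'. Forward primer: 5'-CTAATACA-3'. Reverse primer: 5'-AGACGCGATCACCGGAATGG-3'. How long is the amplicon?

42 bp

The forward primer matches the template at positions 17–24.
The reverse primer's reverse complement is CCATTCCGGTGATCGCGTCT, which matches the template at positions 39–58.
The product runs from position 17 to position 58, so its length is 58 − 17 + 1 = 42 bp.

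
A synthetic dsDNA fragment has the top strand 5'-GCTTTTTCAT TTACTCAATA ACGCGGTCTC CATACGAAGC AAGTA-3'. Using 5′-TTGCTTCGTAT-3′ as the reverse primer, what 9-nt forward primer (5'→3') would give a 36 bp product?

The reverse primer's reverse complement ATACGAAGCAA matches the template at positions 32–42, so the product ends at position 42.
A 36 bp product then starts at position 42 − 36 + 1 = 7.
The forward primer is identical to the top strand there: TCATTTACT.

5'-TCATTTACT-3'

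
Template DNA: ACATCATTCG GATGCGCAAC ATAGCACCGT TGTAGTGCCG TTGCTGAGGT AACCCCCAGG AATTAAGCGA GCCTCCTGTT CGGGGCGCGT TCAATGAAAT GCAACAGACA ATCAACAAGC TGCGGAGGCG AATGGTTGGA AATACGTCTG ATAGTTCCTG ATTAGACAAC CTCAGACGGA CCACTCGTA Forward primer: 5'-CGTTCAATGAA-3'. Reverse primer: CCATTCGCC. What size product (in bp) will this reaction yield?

48 bp

Forward primer CGTTCAATGAA is found on the top strand at positions 88–98.
Reverse complement of the reverse primer: GGCGAATGG. This occurs on the top strand at positions 127–135.
Product length = (reverse-primer end) − (forward-primer start) + 1 = 135 − 88 + 1 = 48 bp.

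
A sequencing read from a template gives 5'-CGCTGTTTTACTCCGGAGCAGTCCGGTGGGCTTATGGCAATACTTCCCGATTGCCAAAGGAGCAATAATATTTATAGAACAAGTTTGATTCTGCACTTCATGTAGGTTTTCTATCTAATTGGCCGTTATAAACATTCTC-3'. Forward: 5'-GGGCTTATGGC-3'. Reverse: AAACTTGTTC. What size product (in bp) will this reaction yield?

59 bp

Scanning the template, GGGCTTATGGC occurs at positions 28–38; this primer anneals to the bottom strand there with its 3' end pointing downstream.
Reverse complement of the reverse primer: GAACAAGTTT. This occurs on the top strand at positions 77–86.
Amplicon spans positions 28–86: 59 bp.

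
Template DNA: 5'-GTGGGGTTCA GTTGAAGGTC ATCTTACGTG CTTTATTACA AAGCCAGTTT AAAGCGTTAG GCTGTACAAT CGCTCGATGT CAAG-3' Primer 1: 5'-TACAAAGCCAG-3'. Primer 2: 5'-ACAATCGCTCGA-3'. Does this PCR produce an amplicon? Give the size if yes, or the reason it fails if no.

No product — both primers anneal to the same strand and extend in the same direction.

Primer 1 (TACAAAGCCAG) matches the top strand at positions 37–47 (3' end points downstream).
Primer 2 (ACAATCGCTCGA) also matches the top strand directly, at positions 66–77 — its reverse complement TCGAGCGATTGT is not present.
Both primers anneal to the bottom strand with 3' ends pointing the same way, so neither can prime synthesis back toward the other.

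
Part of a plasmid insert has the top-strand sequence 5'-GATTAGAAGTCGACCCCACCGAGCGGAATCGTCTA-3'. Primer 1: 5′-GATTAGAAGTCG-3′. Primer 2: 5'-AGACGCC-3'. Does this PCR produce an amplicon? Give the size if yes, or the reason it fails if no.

Primer 2 (AGACGCC) does not match the top strand, and its reverse complement GGCGTCT does not match either.
With no annealing site for primer 2, no amplification occurs.

No product — primer 2 has no binding site in the template.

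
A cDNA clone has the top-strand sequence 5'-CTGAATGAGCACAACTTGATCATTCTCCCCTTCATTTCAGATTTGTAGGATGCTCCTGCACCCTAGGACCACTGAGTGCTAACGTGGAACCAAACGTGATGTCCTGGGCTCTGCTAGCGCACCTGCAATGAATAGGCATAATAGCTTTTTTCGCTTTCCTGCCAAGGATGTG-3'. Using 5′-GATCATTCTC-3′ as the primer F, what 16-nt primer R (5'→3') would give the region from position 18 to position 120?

The product's 3' end on the top strand is position 120.
The reverse primer anneals to the top strand over positions 105–120, i.e. to TGGGCTCTGCTAGCGC.
Its sequence written 5'→3' is the reverse complement: GCGCTAGCAGAGCCCA.

5'-GCGCTAGCAGAGCCCA-3'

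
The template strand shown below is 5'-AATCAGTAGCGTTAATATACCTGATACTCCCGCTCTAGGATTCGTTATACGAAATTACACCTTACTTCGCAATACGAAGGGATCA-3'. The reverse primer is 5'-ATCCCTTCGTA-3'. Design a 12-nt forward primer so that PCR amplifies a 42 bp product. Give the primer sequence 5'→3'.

5'-TCGTTATACGAA-3'

The reverse primer's reverse complement TACGAAGGGAT matches the template at positions 73–83, so the product ends at position 83.
A 42 bp product then starts at position 83 − 42 + 1 = 42.
The forward primer is identical to the top strand there: TCGTTATACGAA.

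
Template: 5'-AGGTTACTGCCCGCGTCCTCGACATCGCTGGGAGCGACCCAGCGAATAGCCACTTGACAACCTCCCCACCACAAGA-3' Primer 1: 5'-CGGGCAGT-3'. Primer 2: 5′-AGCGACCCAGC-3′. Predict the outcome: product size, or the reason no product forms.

Primer 1 (CGGGCAGT) has reverse complement ACTGCCCG, which matches the top strand at positions 6–13; primer 1 anneals to the top strand there with its 3' end pointing upstream toward position 6.
Primer 2 (AGCGACCCAGC) matches the top strand directly at positions 33–43; it anneals to the bottom strand with its 3' end pointing downstream toward position 43.
The 3' ends diverge (primer 1 extends toward position 1, primer 2 toward position 76), so the primers never converge on a shared product.

No product — the primers' 3' ends point away from each other.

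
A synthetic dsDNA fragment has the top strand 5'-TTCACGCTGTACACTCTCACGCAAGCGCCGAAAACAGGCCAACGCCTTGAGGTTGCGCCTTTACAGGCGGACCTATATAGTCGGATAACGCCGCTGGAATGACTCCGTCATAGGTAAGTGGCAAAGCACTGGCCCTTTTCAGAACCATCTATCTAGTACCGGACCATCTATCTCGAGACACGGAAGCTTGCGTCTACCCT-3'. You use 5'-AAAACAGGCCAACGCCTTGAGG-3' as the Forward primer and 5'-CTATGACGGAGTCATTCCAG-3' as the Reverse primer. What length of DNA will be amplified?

83 bp

Forward primer AAAACAGGCCAACGCCTTGAGG is found on the top strand at positions 31–52.
Taking the reverse complement of CTATGACGGAGTCATTCCAG gives CTGGAATGACTCCGTCATAG, found at positions 94–113 on the template; the primer anneals here to the top strand with its 3' end pointing upstream.
The product runs from position 31 to position 113, so its length is 113 − 31 + 1 = 83 bp.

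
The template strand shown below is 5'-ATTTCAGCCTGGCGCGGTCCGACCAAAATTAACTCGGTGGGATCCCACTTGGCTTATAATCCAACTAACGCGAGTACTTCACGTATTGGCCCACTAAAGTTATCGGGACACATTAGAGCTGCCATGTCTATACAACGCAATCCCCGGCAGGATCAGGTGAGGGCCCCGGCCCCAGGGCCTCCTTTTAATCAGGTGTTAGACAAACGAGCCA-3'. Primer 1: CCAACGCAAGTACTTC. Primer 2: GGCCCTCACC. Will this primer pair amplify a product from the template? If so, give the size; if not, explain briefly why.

No product — primer 1 has no binding site in the template.

Primer 1 (CCAACGCAAGTACTTC) does not match the top strand, and its reverse complement GAAGTACTTGCGTTGG does not match either.
With no annealing site for primer 1, no amplification occurs.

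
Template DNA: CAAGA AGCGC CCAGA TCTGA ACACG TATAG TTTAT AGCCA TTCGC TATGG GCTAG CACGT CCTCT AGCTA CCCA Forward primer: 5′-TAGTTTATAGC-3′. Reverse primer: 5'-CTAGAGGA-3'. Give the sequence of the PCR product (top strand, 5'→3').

Forward primer TAGTTTATAGC is found on the top strand at positions 28–38.
Taking the reverse complement of CTAGAGGA gives TCCTCTAG, found at positions 60–67 on the template; the primer anneals here to the top strand with its 3' end pointing upstream.
The product is the template from position 28 through 67 (40 bp).

5'-TAGTTTATAGCCATTCGCTATGGGCTAGCACGTCCTCTAG-3'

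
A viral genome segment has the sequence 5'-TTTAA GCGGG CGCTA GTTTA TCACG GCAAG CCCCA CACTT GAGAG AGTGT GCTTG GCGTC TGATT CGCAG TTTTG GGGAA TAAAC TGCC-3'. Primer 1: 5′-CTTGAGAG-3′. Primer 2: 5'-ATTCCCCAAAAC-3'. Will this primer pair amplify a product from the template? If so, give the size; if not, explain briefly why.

Primer 1 (CTTGAGAG) matches the top strand at positions 38–45; it acts as a forward primer.
Primer 2's reverse complement is GTTTTGGGGAAT, matching the top strand at positions 70–81; it acts as a reverse primer.
The 3' ends face each other across positions 38–81, giving a 44 bp product.

Yes — a 44 bp product.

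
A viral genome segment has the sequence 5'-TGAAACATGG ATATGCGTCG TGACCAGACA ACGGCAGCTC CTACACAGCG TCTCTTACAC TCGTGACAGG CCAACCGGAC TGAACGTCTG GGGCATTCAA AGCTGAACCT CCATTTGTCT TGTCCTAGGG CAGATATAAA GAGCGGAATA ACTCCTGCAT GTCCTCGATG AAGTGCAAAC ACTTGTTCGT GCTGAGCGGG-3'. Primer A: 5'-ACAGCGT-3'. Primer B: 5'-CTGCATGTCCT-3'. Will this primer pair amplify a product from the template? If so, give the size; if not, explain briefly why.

Primer A (ACAGCGT) matches the top strand at positions 45–51 (3' end points downstream).
Primer B (CTGCATGTCCT) also matches the top strand directly, at positions 155–165 — its reverse complement AGGACATGCAG is not present.
Both primers anneal to the bottom strand with 3' ends pointing the same way, so neither can prime synthesis back toward the other.

No product — both primers anneal to the same strand and extend in the same direction.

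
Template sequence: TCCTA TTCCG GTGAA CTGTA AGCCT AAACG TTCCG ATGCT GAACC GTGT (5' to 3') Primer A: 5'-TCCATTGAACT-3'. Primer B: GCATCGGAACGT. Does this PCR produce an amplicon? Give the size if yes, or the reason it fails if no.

Primer A (TCCATTGAACT) does not match the top strand, and its reverse complement AGTTCAATGGA does not match either.
With no annealing site for primer A, no amplification occurs.

No product — primer A has no binding site in the template.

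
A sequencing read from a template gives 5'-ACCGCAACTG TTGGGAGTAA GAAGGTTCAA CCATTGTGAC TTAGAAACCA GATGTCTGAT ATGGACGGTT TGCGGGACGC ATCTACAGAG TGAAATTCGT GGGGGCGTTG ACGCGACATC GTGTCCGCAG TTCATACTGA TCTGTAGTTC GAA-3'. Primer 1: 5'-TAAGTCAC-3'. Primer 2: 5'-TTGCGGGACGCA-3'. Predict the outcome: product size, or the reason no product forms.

No product — the primers' 3' ends point away from each other.

Primer 1 (TAAGTCAC) has reverse complement GTGACTTA, which matches the top strand at positions 36–43; primer 1 anneals to the top strand there with its 3' end pointing upstream toward position 36.
Primer 2 (TTGCGGGACGCA) matches the top strand directly at positions 70–81; it anneals to the bottom strand with its 3' end pointing downstream toward position 81.
The 3' ends diverge (primer 1 extends toward position 1, primer 2 toward position 153), so the primers never converge on a shared product.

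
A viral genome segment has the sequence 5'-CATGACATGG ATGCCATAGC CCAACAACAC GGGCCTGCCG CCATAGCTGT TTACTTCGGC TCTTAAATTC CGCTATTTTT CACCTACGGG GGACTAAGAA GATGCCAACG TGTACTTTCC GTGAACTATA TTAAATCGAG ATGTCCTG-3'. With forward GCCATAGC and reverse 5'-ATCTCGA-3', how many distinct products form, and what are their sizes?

Two products: 130 bp, 103 bp

The forward primer GCCATAGC matches the top strand at positions 13–20, 40–47.
The reverse primer's reverse complement is TCGAGAT, matching at positions 136–142.
Each forward site pairs with the reverse site to give a product ending at position 142: sizes 130, 103 bp.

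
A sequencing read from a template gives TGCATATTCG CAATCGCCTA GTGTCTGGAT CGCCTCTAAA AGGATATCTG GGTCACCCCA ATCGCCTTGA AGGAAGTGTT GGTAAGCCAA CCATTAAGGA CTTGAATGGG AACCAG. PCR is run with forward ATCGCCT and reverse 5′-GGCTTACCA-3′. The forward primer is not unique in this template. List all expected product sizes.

76 bp, 60 bp, 28 bp

The forward primer ATCGCCT matches the top strand at positions 13–19, 29–35, 61–67.
The reverse primer's reverse complement is TGGTAAGCC, matching at positions 80–88.
Each forward site pairs with the reverse site to give a product ending at position 88: sizes 76, 60, 28 bp.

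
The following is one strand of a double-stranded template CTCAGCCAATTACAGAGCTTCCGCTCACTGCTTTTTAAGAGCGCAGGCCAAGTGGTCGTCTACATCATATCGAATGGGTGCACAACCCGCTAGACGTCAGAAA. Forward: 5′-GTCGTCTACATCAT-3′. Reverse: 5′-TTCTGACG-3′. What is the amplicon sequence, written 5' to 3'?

Scanning the template, GTCGTCTACATCAT occurs at positions 55–68; this primer anneals to the bottom strand there with its 3' end pointing downstream.
Taking the reverse complement of TTCTGACG gives CGTCAGAA, found at positions 95–102 on the template; the primer anneals here to the top strand with its 3' end pointing upstream.
The product is the template from position 55 through 102 (48 bp).

5'-GTCGTCTACATCATATCGAATGGGTGCACAACCCGCTAGACGTCAGAA-3'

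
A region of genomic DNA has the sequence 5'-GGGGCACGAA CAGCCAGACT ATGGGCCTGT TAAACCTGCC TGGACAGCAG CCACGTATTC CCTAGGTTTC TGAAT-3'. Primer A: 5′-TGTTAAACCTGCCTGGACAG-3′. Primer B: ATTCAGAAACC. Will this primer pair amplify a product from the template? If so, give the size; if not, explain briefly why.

Primer A (TGTTAAACCTGCCTGGACAG) matches the top strand at positions 28–47; it acts as a forward primer.
Primer B's reverse complement is GGTTTCTGAAT, matching the top strand at positions 65–75; it acts as a reverse primer.
The 3' ends face each other across positions 28–75, giving a 48 bp product.

Yes — a 48 bp product.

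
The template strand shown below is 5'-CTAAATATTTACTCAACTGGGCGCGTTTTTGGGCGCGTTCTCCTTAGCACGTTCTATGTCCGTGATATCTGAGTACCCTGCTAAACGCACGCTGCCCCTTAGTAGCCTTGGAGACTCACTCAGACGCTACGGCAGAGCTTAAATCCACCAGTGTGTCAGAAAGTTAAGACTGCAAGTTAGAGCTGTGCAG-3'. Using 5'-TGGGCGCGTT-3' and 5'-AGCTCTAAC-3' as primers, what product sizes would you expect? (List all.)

167 bp, 155 bp

The forward primer TGGGCGCGTT matches the top strand at positions 18–27, 30–39.
The reverse primer's reverse complement is GTTAGAGCT, matching at positions 176–184.
Each forward site pairs with the reverse site to give a product ending at position 184: sizes 167, 155 bp.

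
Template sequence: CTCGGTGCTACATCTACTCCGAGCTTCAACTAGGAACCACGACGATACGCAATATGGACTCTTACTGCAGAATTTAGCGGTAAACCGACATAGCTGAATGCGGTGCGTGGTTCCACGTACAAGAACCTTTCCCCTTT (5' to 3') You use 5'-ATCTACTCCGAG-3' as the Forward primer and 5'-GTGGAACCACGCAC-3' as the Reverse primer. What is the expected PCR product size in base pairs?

105 bp

The forward primer matches the template at positions 12–23.
The reverse primer's reverse complement is GTGCGTGGTTCCAC, which matches the template at positions 103–116.
Product length = (reverse-primer end) − (forward-primer start) + 1 = 116 − 12 + 1 = 105 bp.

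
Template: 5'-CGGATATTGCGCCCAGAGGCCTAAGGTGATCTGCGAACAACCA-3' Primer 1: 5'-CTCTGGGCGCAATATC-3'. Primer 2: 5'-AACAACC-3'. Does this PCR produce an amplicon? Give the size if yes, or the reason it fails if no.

No product — the primers' 3' ends point away from each other.

Primer 1 (CTCTGGGCGCAATATC) has reverse complement GATATTGCGCCCAGAG, which matches the top strand at positions 3–18; primer 1 anneals to the top strand there with its 3' end pointing upstream toward position 3.
Primer 2 (AACAACC) matches the top strand directly at positions 36–42; it anneals to the bottom strand with its 3' end pointing downstream toward position 42.
The 3' ends diverge (primer 1 extends toward position 1, primer 2 toward position 43), so the primers never converge on a shared product.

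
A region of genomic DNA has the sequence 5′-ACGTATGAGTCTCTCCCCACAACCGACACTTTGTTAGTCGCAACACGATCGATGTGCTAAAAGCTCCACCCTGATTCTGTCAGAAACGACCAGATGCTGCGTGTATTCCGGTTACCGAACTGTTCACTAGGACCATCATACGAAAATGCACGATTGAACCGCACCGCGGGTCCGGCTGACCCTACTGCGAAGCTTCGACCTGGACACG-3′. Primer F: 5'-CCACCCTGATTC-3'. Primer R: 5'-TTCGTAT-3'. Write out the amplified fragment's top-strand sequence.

The forward primer matches the template at positions 66–77.
Reverse complement of the reverse primer: ATACGAA. This occurs on the top strand at positions 138–144.
The product is the template from position 66 through 144 (79 bp).

5'-CCACCCTGATTCTGTCAGAAACGACCAGATGCTGCGTGTATTCCGGTTACCGAACTGTTCACTAGGACCATCATACGAA-3'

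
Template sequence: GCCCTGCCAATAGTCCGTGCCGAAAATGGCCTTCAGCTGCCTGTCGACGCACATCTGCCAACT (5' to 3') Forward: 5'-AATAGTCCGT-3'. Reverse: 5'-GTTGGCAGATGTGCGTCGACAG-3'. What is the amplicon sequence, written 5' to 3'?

5'-AATAGTCCGTGCCGAAAATGGCCTTCAGCTGCCTGTCGACGCACATCTGCCAAC-3'

The forward primer matches the template at positions 9–18.
Reverse complement of the reverse primer: CTGTCGACGCACATCTGCCAAC. This occurs on the top strand at positions 41–62.
The product is the template from position 9 through 62 (54 bp).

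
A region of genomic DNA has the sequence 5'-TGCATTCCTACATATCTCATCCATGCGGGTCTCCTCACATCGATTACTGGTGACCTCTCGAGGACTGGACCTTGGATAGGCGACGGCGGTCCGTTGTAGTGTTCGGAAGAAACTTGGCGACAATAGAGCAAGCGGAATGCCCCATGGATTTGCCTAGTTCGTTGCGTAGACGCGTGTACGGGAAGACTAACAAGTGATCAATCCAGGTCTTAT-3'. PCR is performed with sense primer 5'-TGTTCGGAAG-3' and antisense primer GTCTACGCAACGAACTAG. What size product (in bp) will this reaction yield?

Forward primer TGTTCGGAAG is found on the top strand at positions 100–109.
Taking the reverse complement of GTCTACGCAACGAACTAG gives CTAGTTCGTTGCGTAGAC, found at positions 154–171 on the template; the primer anneals here to the top strand with its 3' end pointing upstream.
Product length = (reverse-primer end) − (forward-primer start) + 1 = 171 − 100 + 1 = 72 bp.

72 bp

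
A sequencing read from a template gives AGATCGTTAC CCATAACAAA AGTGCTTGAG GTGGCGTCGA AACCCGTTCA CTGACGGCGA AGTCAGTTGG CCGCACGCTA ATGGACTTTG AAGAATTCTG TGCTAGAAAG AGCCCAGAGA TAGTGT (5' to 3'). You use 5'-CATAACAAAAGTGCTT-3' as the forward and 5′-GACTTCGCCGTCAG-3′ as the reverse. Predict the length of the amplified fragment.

53 bp

Forward primer CATAACAAAAGTGCTT is found on the top strand at positions 12–27.
The reverse primer's reverse complement is CTGACGGCGAAGTC, which matches the template at positions 51–64.
Amplicon spans positions 12–64: 53 bp.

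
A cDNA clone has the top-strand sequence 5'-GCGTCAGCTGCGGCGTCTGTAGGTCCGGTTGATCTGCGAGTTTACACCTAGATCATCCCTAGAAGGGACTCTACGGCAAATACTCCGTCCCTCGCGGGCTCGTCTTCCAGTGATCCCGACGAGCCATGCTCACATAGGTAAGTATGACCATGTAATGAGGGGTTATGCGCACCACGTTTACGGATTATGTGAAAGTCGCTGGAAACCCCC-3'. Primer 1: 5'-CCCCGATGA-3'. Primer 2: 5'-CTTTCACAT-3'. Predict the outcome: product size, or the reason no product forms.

Primer 1 (CCCCGATGA) does not match the top strand, and its reverse complement TCATCGGGG does not match either.
With no annealing site for primer 1, no amplification occurs.

No product — primer 1 has no binding site in the template.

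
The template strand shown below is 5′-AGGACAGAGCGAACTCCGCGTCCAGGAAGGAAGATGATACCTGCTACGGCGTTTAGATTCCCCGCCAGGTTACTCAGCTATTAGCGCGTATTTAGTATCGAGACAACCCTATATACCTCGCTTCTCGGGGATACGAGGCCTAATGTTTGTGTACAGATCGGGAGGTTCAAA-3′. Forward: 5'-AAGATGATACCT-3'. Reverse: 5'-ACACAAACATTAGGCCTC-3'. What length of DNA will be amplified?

Forward primer AAGATGATACCT is found on the top strand at positions 31–42.
Taking the reverse complement of ACACAAACATTAGGCCTC gives GAGGCCTAATGTTTGTGT, found at positions 135–152 on the template; the primer anneals here to the top strand with its 3' end pointing upstream.
The product runs from position 31 to position 152, so its length is 152 − 31 + 1 = 122 bp.

122 bp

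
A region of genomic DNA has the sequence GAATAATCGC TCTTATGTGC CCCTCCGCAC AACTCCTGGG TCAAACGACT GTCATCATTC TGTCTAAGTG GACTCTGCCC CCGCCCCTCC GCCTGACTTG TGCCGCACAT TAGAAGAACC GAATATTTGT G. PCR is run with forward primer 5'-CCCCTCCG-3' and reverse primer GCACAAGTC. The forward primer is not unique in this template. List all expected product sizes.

The forward primer CCCCTCCG matches the top strand at positions 20–27, 84–91.
The reverse primer's reverse complement is GACTTGTGC, matching at positions 95–103.
Each forward site pairs with the reverse site to give a product ending at position 103: sizes 84, 20 bp.

84 bp, 20 bp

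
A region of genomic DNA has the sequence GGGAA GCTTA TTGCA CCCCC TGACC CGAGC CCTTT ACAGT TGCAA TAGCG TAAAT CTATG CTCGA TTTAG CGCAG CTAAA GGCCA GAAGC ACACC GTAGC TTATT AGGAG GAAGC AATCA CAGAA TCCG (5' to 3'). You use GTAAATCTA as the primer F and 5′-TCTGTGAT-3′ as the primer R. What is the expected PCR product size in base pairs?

75 bp

The forward primer matches the template at positions 50–58.
The reverse primer's reverse complement is ATCACAGA, which matches the template at positions 117–124.
Product length = (reverse-primer end) − (forward-primer start) + 1 = 124 − 50 + 1 = 75 bp.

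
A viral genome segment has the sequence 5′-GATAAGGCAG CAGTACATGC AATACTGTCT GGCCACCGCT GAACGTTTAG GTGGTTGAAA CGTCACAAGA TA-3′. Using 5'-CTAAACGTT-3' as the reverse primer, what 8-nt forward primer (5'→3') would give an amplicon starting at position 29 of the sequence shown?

5'-CTGGCCAC-3'

The reverse primer's reverse complement AACGTTTAG matches the template at positions 42–50; the product starts at position 29.
The forward primer is identical to the top strand over positions 29–36: CTGGCCAC.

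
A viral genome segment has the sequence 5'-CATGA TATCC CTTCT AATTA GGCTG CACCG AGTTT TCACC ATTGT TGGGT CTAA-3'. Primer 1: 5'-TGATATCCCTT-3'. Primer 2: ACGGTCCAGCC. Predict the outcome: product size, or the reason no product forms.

No product — primer 2 has no binding site in the template.

Primer 2 (ACGGTCCAGCC) does not match the top strand, and its reverse complement GGCTGGACCGT does not match either.
With no annealing site for primer 2, no amplification occurs.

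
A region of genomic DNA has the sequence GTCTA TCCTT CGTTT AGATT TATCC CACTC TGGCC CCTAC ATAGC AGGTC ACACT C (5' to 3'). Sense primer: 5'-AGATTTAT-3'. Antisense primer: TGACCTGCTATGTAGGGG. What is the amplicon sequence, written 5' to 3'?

The forward primer matches the template at positions 16–23.
Taking the reverse complement of TGACCTGCTATGTAGGGG gives CCCCTACATAGCAGGTCA, found at positions 34–51 on the template; the primer anneals here to the top strand with its 3' end pointing upstream.
The product is the template from position 16 through 51 (36 bp).

5'-AGATTTATCCCACTCTGGCCCCTACATAGCAGGTCA-3'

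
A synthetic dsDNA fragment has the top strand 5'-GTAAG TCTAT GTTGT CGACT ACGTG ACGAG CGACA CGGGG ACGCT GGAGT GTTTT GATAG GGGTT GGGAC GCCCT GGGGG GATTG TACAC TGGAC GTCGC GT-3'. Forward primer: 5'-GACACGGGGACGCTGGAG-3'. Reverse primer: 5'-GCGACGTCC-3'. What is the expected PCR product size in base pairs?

69 bp

Forward primer GACACGGGGACGCTGGAG is found on the top strand at positions 32–49.
The reverse primer's reverse complement is GGACGTCGC, which matches the template at positions 92–100.
Amplicon spans positions 32–100: 69 bp.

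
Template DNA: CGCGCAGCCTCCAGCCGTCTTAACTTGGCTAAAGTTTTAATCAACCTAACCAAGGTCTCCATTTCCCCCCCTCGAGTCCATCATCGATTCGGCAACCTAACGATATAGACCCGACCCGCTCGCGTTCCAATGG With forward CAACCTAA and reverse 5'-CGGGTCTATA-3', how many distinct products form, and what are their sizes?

The forward primer CAACCTAA matches the top strand at positions 42–49, 93–100.
The reverse primer's reverse complement is TATAGACCCG, matching at positions 104–113.
Each forward site pairs with the reverse site to give a product ending at position 113: sizes 72, 21 bp.

Two products: 72 bp, 21 bp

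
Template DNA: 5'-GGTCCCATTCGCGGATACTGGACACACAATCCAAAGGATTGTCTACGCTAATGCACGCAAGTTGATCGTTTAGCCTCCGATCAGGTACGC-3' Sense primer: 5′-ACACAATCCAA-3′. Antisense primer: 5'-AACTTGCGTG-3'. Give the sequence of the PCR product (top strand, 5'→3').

5'-ACACAATCCAAAGGATTGTCTACGCTAATGCACGCAAGTT-3'

Scanning the template, ACACAATCCAA occurs at positions 24–34; this primer anneals to the bottom strand there with its 3' end pointing downstream.
Reverse complement of the reverse primer: CACGCAAGTT. This occurs on the top strand at positions 54–63.
The product is the template from position 24 through 63 (40 bp).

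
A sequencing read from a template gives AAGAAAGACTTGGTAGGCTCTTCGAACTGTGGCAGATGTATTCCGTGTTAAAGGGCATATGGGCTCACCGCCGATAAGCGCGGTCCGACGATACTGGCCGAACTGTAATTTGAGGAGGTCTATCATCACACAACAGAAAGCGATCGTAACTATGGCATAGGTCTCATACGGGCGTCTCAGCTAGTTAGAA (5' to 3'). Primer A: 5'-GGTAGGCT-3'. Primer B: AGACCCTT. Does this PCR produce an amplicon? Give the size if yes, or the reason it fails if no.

Primer B (AGACCCTT) does not match the top strand, and its reverse complement AAGGGTCT does not match either.
With no annealing site for primer B, no amplification occurs.

No product — primer B has no binding site in the template.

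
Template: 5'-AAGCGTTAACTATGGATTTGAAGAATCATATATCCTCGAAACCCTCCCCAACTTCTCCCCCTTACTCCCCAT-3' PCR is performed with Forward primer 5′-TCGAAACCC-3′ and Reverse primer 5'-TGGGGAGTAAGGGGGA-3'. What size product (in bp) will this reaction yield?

The forward primer matches the template at positions 36–44.
The reverse primer's reverse complement is TCCCCCTTACTCCCCA, which matches the template at positions 56–71.
Product length = (reverse-primer end) − (forward-primer start) + 1 = 71 − 36 + 1 = 36 bp.

36 bp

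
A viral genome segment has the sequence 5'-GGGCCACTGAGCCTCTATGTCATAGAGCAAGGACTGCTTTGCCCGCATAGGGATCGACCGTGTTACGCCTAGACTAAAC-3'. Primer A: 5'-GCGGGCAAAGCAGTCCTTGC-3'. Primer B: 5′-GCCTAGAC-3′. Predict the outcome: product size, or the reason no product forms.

No product — the primers' 3' ends point away from each other.

Primer A (GCGGGCAAAGCAGTCCTTGC) has reverse complement GCAAGGACTGCTTTGCCCGC, which matches the top strand at positions 27–46; primer A anneals to the top strand there with its 3' end pointing upstream toward position 27.
Primer B (GCCTAGAC) matches the top strand directly at positions 67–74; it anneals to the bottom strand with its 3' end pointing downstream toward position 74.
The 3' ends diverge (primer A extends toward position 1, primer B toward position 79), so the primers never converge on a shared product.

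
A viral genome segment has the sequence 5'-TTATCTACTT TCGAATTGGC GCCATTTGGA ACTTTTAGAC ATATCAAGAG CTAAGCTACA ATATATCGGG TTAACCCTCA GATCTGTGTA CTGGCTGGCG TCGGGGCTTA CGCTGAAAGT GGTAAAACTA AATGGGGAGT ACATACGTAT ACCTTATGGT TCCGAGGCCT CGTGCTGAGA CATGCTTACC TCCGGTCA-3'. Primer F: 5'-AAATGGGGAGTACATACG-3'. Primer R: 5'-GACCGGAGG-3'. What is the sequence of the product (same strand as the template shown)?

5'-AAATGGGGAGTACATACGTATACCTTATGGTTCCGAGGCCTCGTGCTGAGACATGCTTACCTCCGGTC-3'

The forward primer matches the template at positions 130–147.
The reverse primer's reverse complement is CCTCCGGTC, which matches the template at positions 189–197.
The product is the template from position 130 through 197 (68 bp).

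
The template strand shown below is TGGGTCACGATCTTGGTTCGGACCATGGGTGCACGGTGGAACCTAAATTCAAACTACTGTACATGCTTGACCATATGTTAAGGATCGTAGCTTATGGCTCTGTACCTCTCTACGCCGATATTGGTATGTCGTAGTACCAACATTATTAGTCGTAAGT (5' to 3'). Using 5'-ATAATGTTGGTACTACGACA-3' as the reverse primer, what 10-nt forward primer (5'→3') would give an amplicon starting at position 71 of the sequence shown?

The reverse primer's reverse complement TGTCGTAGTACCAACATTAT matches the template at positions 127–146; the product starts at position 71.
The forward primer is identical to the top strand over positions 71–80: CCATATGTTA.

5'-CCATATGTTA-3'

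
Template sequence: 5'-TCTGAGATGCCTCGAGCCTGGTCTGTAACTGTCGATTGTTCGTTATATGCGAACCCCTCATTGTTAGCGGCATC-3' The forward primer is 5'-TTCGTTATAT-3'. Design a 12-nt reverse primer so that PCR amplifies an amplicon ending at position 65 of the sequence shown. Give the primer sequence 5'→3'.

The forward primer binds at positions 39–48; the product's 3' end on the top strand is position 65.
The reverse primer anneals to the top strand over positions 54–65, i.e. to CCCCTCATTGTT.
Its sequence written 5'→3' is the reverse complement: AACAATGAGGGG.

5'-AACAATGAGGGG-3'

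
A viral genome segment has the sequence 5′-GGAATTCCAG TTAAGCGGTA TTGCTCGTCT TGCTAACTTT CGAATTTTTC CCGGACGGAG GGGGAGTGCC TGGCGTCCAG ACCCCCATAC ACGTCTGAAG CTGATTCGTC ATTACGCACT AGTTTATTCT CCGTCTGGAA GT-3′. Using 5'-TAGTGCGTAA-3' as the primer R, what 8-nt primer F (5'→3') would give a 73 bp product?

The reverse primer's reverse complement TTACGCACTA matches the template at positions 112–121, so the product ends at position 121.
A 73 bp product then starts at position 121 − 73 + 1 = 49.
The forward primer is identical to the top strand there: TCCCGGAC.

5'-TCCCGGAC-3'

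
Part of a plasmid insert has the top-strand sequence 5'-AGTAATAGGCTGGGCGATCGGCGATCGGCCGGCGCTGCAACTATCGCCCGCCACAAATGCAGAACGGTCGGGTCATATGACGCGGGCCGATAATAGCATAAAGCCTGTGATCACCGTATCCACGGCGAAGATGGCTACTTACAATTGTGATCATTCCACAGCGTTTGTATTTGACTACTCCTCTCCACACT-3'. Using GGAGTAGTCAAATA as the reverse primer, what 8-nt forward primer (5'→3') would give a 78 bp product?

The reverse primer's reverse complement TATTTGACTACTCC matches the template at positions 168–181, so the product ends at position 181.
A 78 bp product then starts at position 181 − 78 + 1 = 104.
The forward primer is identical to the top strand there: CCTGTGAT.

5'-CCTGTGAT-3'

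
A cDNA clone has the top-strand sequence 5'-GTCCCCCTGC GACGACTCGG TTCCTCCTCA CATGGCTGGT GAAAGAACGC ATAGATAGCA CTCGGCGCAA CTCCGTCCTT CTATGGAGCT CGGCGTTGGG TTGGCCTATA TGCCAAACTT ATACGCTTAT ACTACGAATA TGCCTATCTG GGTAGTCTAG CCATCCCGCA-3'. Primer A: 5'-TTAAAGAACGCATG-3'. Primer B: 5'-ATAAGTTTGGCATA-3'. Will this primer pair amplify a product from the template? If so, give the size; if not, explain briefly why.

No product — primer A has no binding site in the template.

Primer A (TTAAAGAACGCATG) does not match the top strand, and its reverse complement CATGCGTTCTTTAA does not match either.
With no annealing site for primer A, no amplification occurs.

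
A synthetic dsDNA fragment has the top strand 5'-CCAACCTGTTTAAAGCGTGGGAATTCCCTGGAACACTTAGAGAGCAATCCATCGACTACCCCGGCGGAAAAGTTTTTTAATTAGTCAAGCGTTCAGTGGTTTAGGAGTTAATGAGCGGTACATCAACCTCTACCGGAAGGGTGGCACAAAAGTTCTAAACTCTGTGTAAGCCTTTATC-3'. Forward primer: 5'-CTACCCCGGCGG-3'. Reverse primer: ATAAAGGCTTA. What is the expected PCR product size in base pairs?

Scanning the template, CTACCCCGGCGG occurs at positions 56–67; this primer anneals to the bottom strand there with its 3' end pointing downstream.
Reverse complement of the reverse primer: TAAGCCTTTAT. This occurs on the top strand at positions 167–177.
The product runs from position 56 to position 177, so its length is 177 − 56 + 1 = 122 bp.

122 bp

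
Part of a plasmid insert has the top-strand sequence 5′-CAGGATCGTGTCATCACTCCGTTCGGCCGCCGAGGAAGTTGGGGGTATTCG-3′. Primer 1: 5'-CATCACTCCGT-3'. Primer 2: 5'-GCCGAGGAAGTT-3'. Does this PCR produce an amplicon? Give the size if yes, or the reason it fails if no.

No product — both primers anneal to the same strand and extend in the same direction.

Primer 1 (CATCACTCCGT) matches the top strand at positions 12–22 (3' end points downstream).
Primer 2 (GCCGAGGAAGTT) also matches the top strand directly, at positions 29–40 — its reverse complement AACTTCCTCGGC is not present.
Both primers anneal to the bottom strand with 3' ends pointing the same way, so neither can prime synthesis back toward the other.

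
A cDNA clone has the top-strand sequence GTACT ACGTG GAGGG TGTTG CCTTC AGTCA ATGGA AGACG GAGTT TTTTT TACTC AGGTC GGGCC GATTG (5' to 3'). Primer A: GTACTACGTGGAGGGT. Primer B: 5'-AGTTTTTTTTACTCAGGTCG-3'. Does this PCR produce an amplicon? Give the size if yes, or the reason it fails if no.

No product — both primers anneal to the same strand and extend in the same direction.

Primer A (GTACTACGTGGAGGGT) matches the top strand at positions 1–16 (3' end points downstream).
Primer B (AGTTTTTTTTACTCAGGTCG) also matches the top strand directly, at positions 42–61 — its reverse complement CGACCTGAGTAAAAAAAACT is not present.
Both primers anneal to the bottom strand with 3' ends pointing the same way, so neither can prime synthesis back toward the other.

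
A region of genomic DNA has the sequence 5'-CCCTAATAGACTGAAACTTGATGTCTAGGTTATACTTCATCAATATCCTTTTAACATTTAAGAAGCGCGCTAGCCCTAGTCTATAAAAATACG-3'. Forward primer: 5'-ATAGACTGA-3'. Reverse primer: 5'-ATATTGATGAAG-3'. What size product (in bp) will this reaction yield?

Scanning the template, ATAGACTGA occurs at positions 6–14; this primer anneals to the bottom strand there with its 3' end pointing downstream.
Taking the reverse complement of ATATTGATGAAG gives CTTCATCAATAT, found at positions 35–46 on the template; the primer anneals here to the top strand with its 3' end pointing upstream.
Product length = (reverse-primer end) − (forward-primer start) + 1 = 46 − 6 + 1 = 41 bp.

41 bp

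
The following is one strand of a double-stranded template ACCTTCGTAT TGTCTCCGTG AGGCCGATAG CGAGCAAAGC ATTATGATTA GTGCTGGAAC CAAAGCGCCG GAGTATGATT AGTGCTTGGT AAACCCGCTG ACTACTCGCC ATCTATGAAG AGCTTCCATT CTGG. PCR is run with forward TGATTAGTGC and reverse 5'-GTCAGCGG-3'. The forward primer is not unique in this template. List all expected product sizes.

The forward primer TGATTAGTGC matches the top strand at positions 45–54, 76–85.
The reverse primer's reverse complement is CCGCTGAC, matching at positions 95–102.
Each forward site pairs with the reverse site to give a product ending at position 102: sizes 58, 27 bp.

58 bp, 27 bp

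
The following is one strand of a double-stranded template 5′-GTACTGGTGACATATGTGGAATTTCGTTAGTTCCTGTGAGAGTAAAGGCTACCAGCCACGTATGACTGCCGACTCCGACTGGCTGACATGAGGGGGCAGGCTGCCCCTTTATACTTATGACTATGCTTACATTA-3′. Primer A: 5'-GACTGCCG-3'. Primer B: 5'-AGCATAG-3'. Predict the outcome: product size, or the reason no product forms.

Primer A (GACTGCCG) matches the top strand at positions 64–71; it acts as a forward primer.
Primer B's reverse complement is CTATGCT, matching the top strand at positions 121–127; it acts as a reverse primer.
The 3' ends face each other across positions 64–127, giving a 64 bp product.

Yes — a 64 bp product.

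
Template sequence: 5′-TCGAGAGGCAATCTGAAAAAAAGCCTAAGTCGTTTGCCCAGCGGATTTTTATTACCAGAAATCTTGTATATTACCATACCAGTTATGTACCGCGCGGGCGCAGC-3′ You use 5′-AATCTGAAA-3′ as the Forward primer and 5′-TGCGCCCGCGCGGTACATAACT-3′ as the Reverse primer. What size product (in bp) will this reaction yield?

Forward primer AATCTGAAA is found on the top strand at positions 10–18.
The reverse primer's reverse complement is AGTTATGTACCGCGCGGGCGCA, which matches the template at positions 81–102.
Product length = (reverse-primer end) − (forward-primer start) + 1 = 102 − 10 + 1 = 93 bp.

93 bp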